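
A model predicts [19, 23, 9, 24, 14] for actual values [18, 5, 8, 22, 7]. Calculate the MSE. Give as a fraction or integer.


MSE = (1/5) * ((18-19)^2=1 + (5-23)^2=324 + (8-9)^2=1 + (22-24)^2=4 + (7-14)^2=49). Sum = 379. MSE = 379/5.

379/5


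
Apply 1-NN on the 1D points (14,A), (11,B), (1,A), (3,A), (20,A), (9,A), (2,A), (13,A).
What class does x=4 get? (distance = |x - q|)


Distances: |14-4|=10, |11-4|=7, |1-4|=3, |3-4|=1, |20-4|=16, |9-4|=5, |2-4|=2, |13-4|=9. 1 nearest: (3,A). Counts: {'A': 1}. Majority class: A.

A


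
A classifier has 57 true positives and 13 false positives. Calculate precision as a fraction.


Precision = TP / (TP + FP) = 57 / 70 = 57/70.

57/70


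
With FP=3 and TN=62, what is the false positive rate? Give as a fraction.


FPR = FP / (FP + TN) = 3 / 65 = 3/65.

3/65


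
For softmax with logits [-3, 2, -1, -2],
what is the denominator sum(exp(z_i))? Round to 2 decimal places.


Denom = e^-3=0.0498 + e^2=7.3891 + e^-1=0.3679 + e^-2=0.1353. Sum = 7.9421, which rounds to 7.94.

7.94


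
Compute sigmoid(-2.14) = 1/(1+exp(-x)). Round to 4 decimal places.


sigma(-2.14) = 1/(1+e^(2.14)) = 1/(1+8.499438) = 1/9.499438 = 0.1053.

0.1053


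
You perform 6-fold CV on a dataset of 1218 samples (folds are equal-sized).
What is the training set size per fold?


Each validation fold has 1218/6 = 203 samples. Training set = 1218 - 203 = 1015.

1015


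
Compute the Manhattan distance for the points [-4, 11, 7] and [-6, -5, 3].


d = sum of absolute differences: |-4--6|=2 + |11--5|=16 + |7-3|=4 = 22.

22


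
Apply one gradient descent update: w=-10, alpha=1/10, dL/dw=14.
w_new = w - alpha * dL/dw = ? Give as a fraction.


w_new = -10 - 1/10 * 14 = -10 - 7/5 = -57/5.

-57/5


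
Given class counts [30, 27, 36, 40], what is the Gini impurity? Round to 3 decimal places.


Total = 133. Proportions: 30/133, 27/133, 36/133, 40/133. sum(p_i^2) = 0.2558. Gini = 1 - 0.2558 = 0.7442, which rounds to 0.744.

0.744


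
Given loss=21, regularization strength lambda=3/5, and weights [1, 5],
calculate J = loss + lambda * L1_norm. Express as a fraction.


L1 norm = sum(|w|) = 6. J = 21 + 3/5 * 6 = 123/5.

123/5


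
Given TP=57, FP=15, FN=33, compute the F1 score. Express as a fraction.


Precision = 57/72 = 19/24. Recall = 57/90 = 19/30. F1 = 2*P*R/(P+R) = 19/27.

19/27


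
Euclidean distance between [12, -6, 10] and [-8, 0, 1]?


d = sqrt(sum of squared differences). (12--8)^2=400, (-6-0)^2=36, (10-1)^2=81. Sum = 517.

sqrt(517)


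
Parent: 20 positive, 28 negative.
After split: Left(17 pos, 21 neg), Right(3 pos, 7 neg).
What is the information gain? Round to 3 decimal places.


H(parent) = 0.9799. H(left) = 0.9920, H(right) = 0.8813. Weighted = (38/48)*0.9920 + (10/48)*0.8813 = 0.9689. IG = 0.9799 - 0.9689 = 0.0110, which rounds to 0.011.

0.011


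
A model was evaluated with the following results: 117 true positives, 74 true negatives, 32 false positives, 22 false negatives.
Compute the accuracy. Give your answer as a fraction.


Accuracy = (TP + TN) / (TP + TN + FP + FN) = (117 + 74) / 245 = 191/245.

191/245


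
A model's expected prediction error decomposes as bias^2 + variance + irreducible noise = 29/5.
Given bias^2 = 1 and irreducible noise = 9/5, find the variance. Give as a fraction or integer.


Total error = bias^2 + variance + irreducible noise. So variance = 29/5 - 1 - 9/5 = 3.

3


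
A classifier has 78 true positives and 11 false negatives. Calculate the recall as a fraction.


Recall = TP / (TP + FN) = 78 / 89 = 78/89.

78/89


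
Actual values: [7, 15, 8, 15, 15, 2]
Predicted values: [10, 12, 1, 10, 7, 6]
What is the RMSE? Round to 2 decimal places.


MSE = 28.6667. RMSE = sqrt(28.6667) = 5.35.

5.35


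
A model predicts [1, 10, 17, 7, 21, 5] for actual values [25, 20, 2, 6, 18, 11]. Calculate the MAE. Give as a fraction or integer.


MAE = (1/6) * (|25-1|=24 + |20-10|=10 + |2-17|=15 + |6-7|=1 + |18-21|=3 + |11-5|=6). Sum = 59. MAE = 59/6.

59/6


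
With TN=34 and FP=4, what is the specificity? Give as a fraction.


Specificity = TN / (TN + FP) = 34 / 38 = 17/19.

17/19


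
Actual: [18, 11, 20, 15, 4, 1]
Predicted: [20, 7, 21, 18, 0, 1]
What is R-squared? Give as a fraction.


Mean(y) = 23/2. SS_res = 46. SS_tot = 587/2. R^2 = 1 - 46/(587/2) = 495/587.

495/587


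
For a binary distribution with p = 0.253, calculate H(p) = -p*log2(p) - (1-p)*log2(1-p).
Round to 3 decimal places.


H = -0.253*log2(0.253) - 0.747*log2(0.747) = 0.816.

0.816


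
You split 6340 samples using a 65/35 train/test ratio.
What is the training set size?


Test set = 6340 * 35% = 2219. Training set = 6340 - 2219 = 4121.

4121


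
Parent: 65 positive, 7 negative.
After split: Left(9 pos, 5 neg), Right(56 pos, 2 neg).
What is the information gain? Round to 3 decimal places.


H(parent) = 0.4601. H(left) = 0.9403, H(right) = 0.2164. Weighted = (14/72)*0.9403 + (58/72)*0.2164 = 0.3572. IG = 0.4601 - 0.3572 = 0.1029, which rounds to 0.103.

0.103


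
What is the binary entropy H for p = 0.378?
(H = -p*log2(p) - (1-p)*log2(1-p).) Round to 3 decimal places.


H = -0.378*log2(0.378) - 0.622*log2(0.622) = 0.957.

0.957


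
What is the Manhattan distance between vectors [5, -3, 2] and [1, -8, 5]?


d = sum of absolute differences: |5-1|=4 + |-3--8|=5 + |2-5|=3 = 12.

12


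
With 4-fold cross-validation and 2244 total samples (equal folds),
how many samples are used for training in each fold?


Each validation fold has 2244/4 = 561 samples. Training set = 2244 - 561 = 1683.

1683


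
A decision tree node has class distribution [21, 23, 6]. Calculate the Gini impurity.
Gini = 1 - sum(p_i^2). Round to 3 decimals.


Total = 50. Proportions: 21/50, 23/50, 6/50. sum(p_i^2) = 0.4024. Gini = 1 - 0.4024 = 0.5976, which rounds to 0.598.

0.598


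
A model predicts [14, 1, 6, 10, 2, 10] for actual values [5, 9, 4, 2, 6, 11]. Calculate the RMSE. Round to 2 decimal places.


MSE = 38.3333. RMSE = sqrt(38.3333) = 6.19.

6.19


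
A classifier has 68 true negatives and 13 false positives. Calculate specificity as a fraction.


Specificity = TN / (TN + FP) = 68 / 81 = 68/81.

68/81


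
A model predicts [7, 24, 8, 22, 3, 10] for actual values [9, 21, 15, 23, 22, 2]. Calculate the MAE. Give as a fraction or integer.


MAE = (1/6) * (|9-7|=2 + |21-24|=3 + |15-8|=7 + |23-22|=1 + |22-3|=19 + |2-10|=8). Sum = 40. MAE = 20/3.

20/3


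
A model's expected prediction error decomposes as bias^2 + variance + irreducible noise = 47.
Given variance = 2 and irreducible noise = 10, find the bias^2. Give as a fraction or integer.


Total error = bias^2 + variance + irreducible noise. So bias^2 = 47 - 2 - 10 = 35.

35


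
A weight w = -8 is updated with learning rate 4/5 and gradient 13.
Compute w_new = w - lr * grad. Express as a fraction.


w_new = -8 - 4/5 * 13 = -8 - 52/5 = -92/5.

-92/5


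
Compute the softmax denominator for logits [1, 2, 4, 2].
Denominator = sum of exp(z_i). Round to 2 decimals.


Denom = e^1=2.7183 + e^2=7.3891 + e^4=54.5982 + e^2=7.3891. Sum = 72.0947, which rounds to 72.09.

72.09


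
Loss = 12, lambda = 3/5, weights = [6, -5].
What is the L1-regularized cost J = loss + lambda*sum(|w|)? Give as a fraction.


L1 norm = sum(|w|) = 11. J = 12 + 3/5 * 11 = 93/5.

93/5


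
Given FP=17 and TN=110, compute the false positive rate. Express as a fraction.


FPR = FP / (FP + TN) = 17 / 127 = 17/127.

17/127


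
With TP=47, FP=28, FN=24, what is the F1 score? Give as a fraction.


Precision = 47/75 = 47/75. Recall = 47/71 = 47/71. F1 = 2*P*R/(P+R) = 47/73.

47/73


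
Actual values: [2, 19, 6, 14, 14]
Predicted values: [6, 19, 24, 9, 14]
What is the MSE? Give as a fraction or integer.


MSE = (1/5) * ((2-6)^2=16 + (19-19)^2=0 + (6-24)^2=324 + (14-9)^2=25 + (14-14)^2=0). Sum = 365. MSE = 73.

73


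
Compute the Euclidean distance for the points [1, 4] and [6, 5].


d = sqrt(sum of squared differences). (1-6)^2=25, (4-5)^2=1. Sum = 26.

sqrt(26)


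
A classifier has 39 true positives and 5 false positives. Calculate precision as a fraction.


Precision = TP / (TP + FP) = 39 / 44 = 39/44.

39/44


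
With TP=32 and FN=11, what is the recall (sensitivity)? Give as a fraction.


Recall = TP / (TP + FN) = 32 / 43 = 32/43.

32/43


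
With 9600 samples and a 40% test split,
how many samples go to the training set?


Test set = 9600 * 40% = 3840. Training set = 9600 - 3840 = 5760.

5760


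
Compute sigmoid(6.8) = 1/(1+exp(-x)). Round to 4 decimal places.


sigma(6.8) = 1/(1+e^(-6.8)) = 1/(1+0.001114) = 1/1.001114 = 0.9989.

0.9989


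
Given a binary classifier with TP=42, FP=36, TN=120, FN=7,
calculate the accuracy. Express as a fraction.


Accuracy = (TP + TN) / (TP + TN + FP + FN) = (42 + 120) / 205 = 162/205.

162/205


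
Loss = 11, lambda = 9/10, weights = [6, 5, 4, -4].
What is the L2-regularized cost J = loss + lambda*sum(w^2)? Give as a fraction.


L2 sq norm = sum(w^2) = 93. J = 11 + 9/10 * 93 = 947/10.

947/10


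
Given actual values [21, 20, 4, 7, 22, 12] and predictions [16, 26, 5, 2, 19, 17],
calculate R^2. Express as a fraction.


Mean(y) = 43/3. SS_res = 121. SS_tot = 904/3. R^2 = 1 - 121/(904/3) = 541/904.

541/904


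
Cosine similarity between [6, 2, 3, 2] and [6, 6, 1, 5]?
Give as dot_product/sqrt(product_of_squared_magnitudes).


dot = 61. |a|^2 = 53, |b|^2 = 98. cos = 61/sqrt(5194).

61/sqrt(5194)


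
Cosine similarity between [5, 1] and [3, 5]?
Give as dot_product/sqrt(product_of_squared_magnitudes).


dot = 20. |a|^2 = 26, |b|^2 = 34. cos = 20/sqrt(884).

20/sqrt(884)


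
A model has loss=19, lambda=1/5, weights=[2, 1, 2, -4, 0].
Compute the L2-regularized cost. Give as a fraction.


L2 sq norm = sum(w^2) = 25. J = 19 + 1/5 * 25 = 24.

24


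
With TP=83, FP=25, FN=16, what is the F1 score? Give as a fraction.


Precision = 83/108 = 83/108. Recall = 83/99 = 83/99. F1 = 2*P*R/(P+R) = 166/207.

166/207


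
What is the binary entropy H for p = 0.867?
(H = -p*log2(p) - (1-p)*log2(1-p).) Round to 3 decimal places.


H = -0.867*log2(0.867) - 0.133*log2(0.133) = 0.566.

0.566


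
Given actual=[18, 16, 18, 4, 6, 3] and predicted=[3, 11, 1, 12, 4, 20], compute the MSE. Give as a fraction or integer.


MSE = (1/6) * ((18-3)^2=225 + (16-11)^2=25 + (18-1)^2=289 + (4-12)^2=64 + (6-4)^2=4 + (3-20)^2=289). Sum = 896. MSE = 448/3.

448/3


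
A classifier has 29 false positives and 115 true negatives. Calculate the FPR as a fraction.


FPR = FP / (FP + TN) = 29 / 144 = 29/144.

29/144


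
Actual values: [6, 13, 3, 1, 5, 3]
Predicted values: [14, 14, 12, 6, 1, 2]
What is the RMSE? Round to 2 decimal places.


MSE = 31.3333. RMSE = sqrt(31.3333) = 5.60.

5.60


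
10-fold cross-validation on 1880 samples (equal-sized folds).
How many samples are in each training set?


Each validation fold has 1880/10 = 188 samples. Training set = 1880 - 188 = 1692.

1692


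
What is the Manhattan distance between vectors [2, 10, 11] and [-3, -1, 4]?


d = sum of absolute differences: |2--3|=5 + |10--1|=11 + |11-4|=7 = 23.

23


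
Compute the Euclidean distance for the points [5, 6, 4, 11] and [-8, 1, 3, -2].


d = sqrt(sum of squared differences). (5--8)^2=169, (6-1)^2=25, (4-3)^2=1, (11--2)^2=169. Sum = 364.

sqrt(364)


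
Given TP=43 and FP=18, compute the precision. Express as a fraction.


Precision = TP / (TP + FP) = 43 / 61 = 43/61.

43/61


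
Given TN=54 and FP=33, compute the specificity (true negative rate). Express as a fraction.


Specificity = TN / (TN + FP) = 54 / 87 = 18/29.

18/29


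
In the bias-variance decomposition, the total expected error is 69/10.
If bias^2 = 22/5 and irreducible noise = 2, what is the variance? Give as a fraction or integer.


Total error = bias^2 + variance + irreducible noise. So variance = 69/10 - 22/5 - 2 = 1/2.

1/2


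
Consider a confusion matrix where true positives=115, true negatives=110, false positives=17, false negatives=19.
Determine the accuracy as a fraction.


Accuracy = (TP + TN) / (TP + TN + FP + FN) = (115 + 110) / 261 = 25/29.

25/29


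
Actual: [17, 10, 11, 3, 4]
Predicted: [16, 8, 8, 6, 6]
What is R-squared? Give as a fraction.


Mean(y) = 9. SS_res = 27. SS_tot = 130. R^2 = 1 - 27/(130) = 103/130.

103/130


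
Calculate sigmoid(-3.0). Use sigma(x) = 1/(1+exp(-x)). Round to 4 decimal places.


sigma(-3.0) = 1/(1+e^(3.0)) = 1/(1+20.085537) = 1/21.085537 = 0.0474.

0.0474


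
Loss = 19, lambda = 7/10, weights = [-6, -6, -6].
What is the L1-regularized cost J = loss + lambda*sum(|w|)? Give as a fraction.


L1 norm = sum(|w|) = 18. J = 19 + 7/10 * 18 = 158/5.

158/5


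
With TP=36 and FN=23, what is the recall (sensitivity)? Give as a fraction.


Recall = TP / (TP + FN) = 36 / 59 = 36/59.

36/59


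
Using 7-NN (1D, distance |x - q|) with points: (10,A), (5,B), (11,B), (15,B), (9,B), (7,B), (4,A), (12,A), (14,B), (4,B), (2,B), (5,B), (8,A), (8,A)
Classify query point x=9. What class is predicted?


Distances: |10-9|=1, |5-9|=4, |11-9|=2, |15-9|=6, |9-9|=0, |7-9|=2, |4-9|=5, |12-9|=3, |14-9|=5, |4-9|=5, |2-9|=7, |5-9|=4, |8-9|=1, |8-9|=1. 7 nearest: (9,B), (10,A), (8,A), (8,A), (11,B), (7,B), (12,A). Counts: {'B': 3, 'A': 4}. Majority class: A.

A


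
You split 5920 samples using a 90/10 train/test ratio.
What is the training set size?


Test set = 5920 * 10% = 592. Training set = 5920 - 592 = 5328.

5328


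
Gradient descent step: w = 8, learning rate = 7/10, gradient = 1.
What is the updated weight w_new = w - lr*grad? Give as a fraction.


w_new = 8 - 7/10 * 1 = 8 - 7/10 = 73/10.

73/10


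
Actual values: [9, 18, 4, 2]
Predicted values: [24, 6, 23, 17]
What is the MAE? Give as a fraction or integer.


MAE = (1/4) * (|9-24|=15 + |18-6|=12 + |4-23|=19 + |2-17|=15). Sum = 61. MAE = 61/4.

61/4


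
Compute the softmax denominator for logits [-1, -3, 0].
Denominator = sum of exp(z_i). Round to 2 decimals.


Denom = e^-1=0.3679 + e^-3=0.0498 + e^0=1.0000. Sum = 1.4177, which rounds to 1.42.

1.42


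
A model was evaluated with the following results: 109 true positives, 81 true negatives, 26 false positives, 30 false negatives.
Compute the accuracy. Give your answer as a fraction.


Accuracy = (TP + TN) / (TP + TN + FP + FN) = (109 + 81) / 246 = 95/123.

95/123


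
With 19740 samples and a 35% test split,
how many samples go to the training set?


Test set = 19740 * 35% = 6909. Training set = 19740 - 6909 = 12831.

12831


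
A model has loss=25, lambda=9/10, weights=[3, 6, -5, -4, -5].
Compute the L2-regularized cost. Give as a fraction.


L2 sq norm = sum(w^2) = 111. J = 25 + 9/10 * 111 = 1249/10.

1249/10


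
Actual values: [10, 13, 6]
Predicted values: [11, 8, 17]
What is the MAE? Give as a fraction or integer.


MAE = (1/3) * (|10-11|=1 + |13-8|=5 + |6-17|=11). Sum = 17. MAE = 17/3.

17/3


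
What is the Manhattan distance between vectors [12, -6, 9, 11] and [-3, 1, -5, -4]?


d = sum of absolute differences: |12--3|=15 + |-6-1|=7 + |9--5|=14 + |11--4|=15 = 51.

51


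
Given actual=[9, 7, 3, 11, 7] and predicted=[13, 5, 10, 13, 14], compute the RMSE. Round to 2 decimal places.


MSE = 24.4000. RMSE = sqrt(24.4000) = 4.94.

4.94


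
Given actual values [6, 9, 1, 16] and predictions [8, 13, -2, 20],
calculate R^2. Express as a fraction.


Mean(y) = 8. SS_res = 45. SS_tot = 118. R^2 = 1 - 45/(118) = 73/118.

73/118


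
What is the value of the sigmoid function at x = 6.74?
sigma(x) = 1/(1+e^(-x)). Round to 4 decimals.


sigma(6.74) = 1/(1+e^(-6.74)) = 1/(1+0.001183) = 1/1.001183 = 0.9988.

0.9988


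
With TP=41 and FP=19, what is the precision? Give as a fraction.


Precision = TP / (TP + FP) = 41 / 60 = 41/60.

41/60


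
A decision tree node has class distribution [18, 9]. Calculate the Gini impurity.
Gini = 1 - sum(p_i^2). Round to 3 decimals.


Total = 27. Proportions: 18/27, 9/27. sum(p_i^2) = 0.5556. Gini = 1 - 0.5556 = 0.4444, which rounds to 0.444.

0.444


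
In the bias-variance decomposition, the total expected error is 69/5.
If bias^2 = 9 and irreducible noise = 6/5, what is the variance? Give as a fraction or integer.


Total error = bias^2 + variance + irreducible noise. So variance = 69/5 - 9 - 6/5 = 18/5.

18/5


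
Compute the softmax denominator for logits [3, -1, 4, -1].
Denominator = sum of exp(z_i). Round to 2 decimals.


Denom = e^3=20.0855 + e^-1=0.3679 + e^4=54.5982 + e^-1=0.3679. Sum = 75.4195, which rounds to 75.42.

75.42


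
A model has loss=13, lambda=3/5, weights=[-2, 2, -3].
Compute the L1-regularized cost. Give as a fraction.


L1 norm = sum(|w|) = 7. J = 13 + 3/5 * 7 = 86/5.

86/5


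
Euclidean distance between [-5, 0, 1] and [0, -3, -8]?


d = sqrt(sum of squared differences). (-5-0)^2=25, (0--3)^2=9, (1--8)^2=81. Sum = 115.

sqrt(115)


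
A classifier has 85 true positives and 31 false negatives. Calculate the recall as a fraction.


Recall = TP / (TP + FN) = 85 / 116 = 85/116.

85/116


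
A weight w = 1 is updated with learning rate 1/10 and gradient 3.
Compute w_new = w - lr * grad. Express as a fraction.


w_new = 1 - 1/10 * 3 = 1 - 3/10 = 7/10.

7/10


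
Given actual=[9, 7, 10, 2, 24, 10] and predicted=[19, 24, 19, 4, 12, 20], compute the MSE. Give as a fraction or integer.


MSE = (1/6) * ((9-19)^2=100 + (7-24)^2=289 + (10-19)^2=81 + (2-4)^2=4 + (24-12)^2=144 + (10-20)^2=100). Sum = 718. MSE = 359/3.

359/3


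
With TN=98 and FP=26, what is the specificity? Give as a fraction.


Specificity = TN / (TN + FP) = 98 / 124 = 49/62.

49/62


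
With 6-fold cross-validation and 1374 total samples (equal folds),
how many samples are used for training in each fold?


Each validation fold has 1374/6 = 229 samples. Training set = 1374 - 229 = 1145.

1145


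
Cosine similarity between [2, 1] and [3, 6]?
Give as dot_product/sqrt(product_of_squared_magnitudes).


dot = 12. |a|^2 = 5, |b|^2 = 45. cos = 12/sqrt(225).

12/sqrt(225)


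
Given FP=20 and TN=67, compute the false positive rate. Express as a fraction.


FPR = FP / (FP + TN) = 20 / 87 = 20/87.

20/87


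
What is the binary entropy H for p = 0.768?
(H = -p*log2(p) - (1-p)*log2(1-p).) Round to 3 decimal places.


H = -0.768*log2(0.768) - 0.232*log2(0.232) = 0.781.

0.781


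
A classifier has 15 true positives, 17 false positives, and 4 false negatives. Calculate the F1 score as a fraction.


Precision = 15/32 = 15/32. Recall = 15/19 = 15/19. F1 = 2*P*R/(P+R) = 10/17.

10/17


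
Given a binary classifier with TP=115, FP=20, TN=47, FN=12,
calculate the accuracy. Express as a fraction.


Accuracy = (TP + TN) / (TP + TN + FP + FN) = (115 + 47) / 194 = 81/97.

81/97


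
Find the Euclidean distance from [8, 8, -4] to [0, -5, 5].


d = sqrt(sum of squared differences). (8-0)^2=64, (8--5)^2=169, (-4-5)^2=81. Sum = 314.

sqrt(314)


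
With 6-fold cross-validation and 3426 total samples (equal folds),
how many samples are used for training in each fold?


Each validation fold has 3426/6 = 571 samples. Training set = 3426 - 571 = 2855.

2855


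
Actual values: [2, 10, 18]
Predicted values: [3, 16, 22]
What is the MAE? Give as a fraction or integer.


MAE = (1/3) * (|2-3|=1 + |10-16|=6 + |18-22|=4). Sum = 11. MAE = 11/3.

11/3


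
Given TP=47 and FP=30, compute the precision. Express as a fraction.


Precision = TP / (TP + FP) = 47 / 77 = 47/77.

47/77


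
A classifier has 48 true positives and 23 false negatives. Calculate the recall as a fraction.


Recall = TP / (TP + FN) = 48 / 71 = 48/71.

48/71


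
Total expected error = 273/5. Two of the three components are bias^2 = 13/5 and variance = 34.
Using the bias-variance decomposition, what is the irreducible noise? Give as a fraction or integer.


Total error = bias^2 + variance + irreducible noise. So irreducible noise = 273/5 - 13/5 - 34 = 18.

18


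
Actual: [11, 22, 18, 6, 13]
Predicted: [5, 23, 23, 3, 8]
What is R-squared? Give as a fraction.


Mean(y) = 14. SS_res = 96. SS_tot = 154. R^2 = 1 - 96/(154) = 29/77.

29/77


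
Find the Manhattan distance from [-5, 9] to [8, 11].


d = sum of absolute differences: |-5-8|=13 + |9-11|=2 = 15.

15


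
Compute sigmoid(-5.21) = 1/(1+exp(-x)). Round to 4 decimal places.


sigma(-5.21) = 1/(1+e^(5.21)) = 1/(1+183.094058) = 1/184.094058 = 0.0054.

0.0054


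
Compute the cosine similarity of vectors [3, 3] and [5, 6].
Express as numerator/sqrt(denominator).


dot = 33. |a|^2 = 18, |b|^2 = 61. cos = 33/sqrt(1098).

33/sqrt(1098)


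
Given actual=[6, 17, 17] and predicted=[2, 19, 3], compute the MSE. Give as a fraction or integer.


MSE = (1/3) * ((6-2)^2=16 + (17-19)^2=4 + (17-3)^2=196). Sum = 216. MSE = 72.

72


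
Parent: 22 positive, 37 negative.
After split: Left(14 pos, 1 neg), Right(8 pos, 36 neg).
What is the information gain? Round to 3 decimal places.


H(parent) = 0.9529. H(left) = 0.3534, H(right) = 0.6840. Weighted = (15/59)*0.3534 + (44/59)*0.6840 = 0.5999. IG = 0.9529 - 0.5999 = 0.3530, which rounds to 0.353.

0.353


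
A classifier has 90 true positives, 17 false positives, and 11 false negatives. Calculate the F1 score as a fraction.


Precision = 90/107 = 90/107. Recall = 90/101 = 90/101. F1 = 2*P*R/(P+R) = 45/52.

45/52


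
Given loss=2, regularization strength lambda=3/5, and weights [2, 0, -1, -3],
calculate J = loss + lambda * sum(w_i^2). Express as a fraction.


L2 sq norm = sum(w^2) = 14. J = 2 + 3/5 * 14 = 52/5.

52/5


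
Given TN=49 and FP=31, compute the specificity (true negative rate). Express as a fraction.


Specificity = TN / (TN + FP) = 49 / 80 = 49/80.

49/80


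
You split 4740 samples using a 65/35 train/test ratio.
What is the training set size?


Test set = 4740 * 35% = 1659. Training set = 4740 - 1659 = 3081.

3081


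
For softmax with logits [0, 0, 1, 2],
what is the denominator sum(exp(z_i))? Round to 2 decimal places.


Denom = e^0=1.0000 + e^0=1.0000 + e^1=2.7183 + e^2=7.3891. Sum = 12.1074, which rounds to 12.11.

12.11


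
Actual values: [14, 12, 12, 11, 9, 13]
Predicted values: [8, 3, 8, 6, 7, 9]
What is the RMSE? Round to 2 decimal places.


MSE = 29.6667. RMSE = sqrt(29.6667) = 5.45.

5.45


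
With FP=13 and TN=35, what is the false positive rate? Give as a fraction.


FPR = FP / (FP + TN) = 13 / 48 = 13/48.

13/48


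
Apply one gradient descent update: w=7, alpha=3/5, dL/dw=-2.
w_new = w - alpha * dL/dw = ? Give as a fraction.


w_new = 7 - 3/5 * -2 = 7 - -6/5 = 41/5.

41/5


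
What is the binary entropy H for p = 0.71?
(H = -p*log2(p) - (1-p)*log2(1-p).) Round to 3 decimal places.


H = -0.71*log2(0.71) - 0.29*log2(0.29) = 0.869.

0.869


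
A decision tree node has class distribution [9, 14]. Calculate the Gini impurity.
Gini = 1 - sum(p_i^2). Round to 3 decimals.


Total = 23. Proportions: 9/23, 14/23. sum(p_i^2) = 0.5236. Gini = 1 - 0.5236 = 0.4764, which rounds to 0.476.

0.476


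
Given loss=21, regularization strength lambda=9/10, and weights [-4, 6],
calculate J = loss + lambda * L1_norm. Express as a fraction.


L1 norm = sum(|w|) = 10. J = 21 + 9/10 * 10 = 30.

30


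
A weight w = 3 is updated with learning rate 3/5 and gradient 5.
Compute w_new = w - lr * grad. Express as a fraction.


w_new = 3 - 3/5 * 5 = 3 - 3 = 0.

0


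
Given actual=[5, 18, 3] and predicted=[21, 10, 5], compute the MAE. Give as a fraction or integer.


MAE = (1/3) * (|5-21|=16 + |18-10|=8 + |3-5|=2). Sum = 26. MAE = 26/3.

26/3


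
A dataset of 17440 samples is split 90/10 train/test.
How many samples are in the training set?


Test set = 17440 * 10% = 1744. Training set = 17440 - 1744 = 15696.

15696


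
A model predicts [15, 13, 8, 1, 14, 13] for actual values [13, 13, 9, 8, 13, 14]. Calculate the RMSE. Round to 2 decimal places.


MSE = 9.3333. RMSE = sqrt(9.3333) = 3.06.

3.06


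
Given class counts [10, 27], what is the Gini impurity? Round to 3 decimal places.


Total = 37. Proportions: 10/37, 27/37. sum(p_i^2) = 0.6056. Gini = 1 - 0.6056 = 0.3944, which rounds to 0.394.

0.394


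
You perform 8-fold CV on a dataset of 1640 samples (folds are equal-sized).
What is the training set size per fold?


Each validation fold has 1640/8 = 205 samples. Training set = 1640 - 205 = 1435.

1435


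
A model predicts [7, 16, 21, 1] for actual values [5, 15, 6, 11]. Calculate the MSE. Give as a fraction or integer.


MSE = (1/4) * ((5-7)^2=4 + (15-16)^2=1 + (6-21)^2=225 + (11-1)^2=100). Sum = 330. MSE = 165/2.

165/2


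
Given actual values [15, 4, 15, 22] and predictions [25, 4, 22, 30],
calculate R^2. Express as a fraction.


Mean(y) = 14. SS_res = 213. SS_tot = 166. R^2 = 1 - 213/(166) = -47/166.

-47/166


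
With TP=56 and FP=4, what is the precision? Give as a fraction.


Precision = TP / (TP + FP) = 56 / 60 = 14/15.

14/15


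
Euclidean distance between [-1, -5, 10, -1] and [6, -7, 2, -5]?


d = sqrt(sum of squared differences). (-1-6)^2=49, (-5--7)^2=4, (10-2)^2=64, (-1--5)^2=16. Sum = 133.

sqrt(133)


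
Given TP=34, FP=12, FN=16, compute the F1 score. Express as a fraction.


Precision = 34/46 = 17/23. Recall = 34/50 = 17/25. F1 = 2*P*R/(P+R) = 17/24.

17/24


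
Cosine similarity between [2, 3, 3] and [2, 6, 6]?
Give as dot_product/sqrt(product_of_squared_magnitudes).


dot = 40. |a|^2 = 22, |b|^2 = 76. cos = 40/sqrt(1672).

40/sqrt(1672)


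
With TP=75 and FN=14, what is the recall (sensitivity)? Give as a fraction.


Recall = TP / (TP + FN) = 75 / 89 = 75/89.

75/89


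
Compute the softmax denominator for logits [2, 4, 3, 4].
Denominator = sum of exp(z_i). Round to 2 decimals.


Denom = e^2=7.3891 + e^4=54.5982 + e^3=20.0855 + e^4=54.5982. Sum = 136.6710, which rounds to 136.67.

136.67


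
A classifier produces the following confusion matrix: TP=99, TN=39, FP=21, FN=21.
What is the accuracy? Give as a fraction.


Accuracy = (TP + TN) / (TP + TN + FP + FN) = (99 + 39) / 180 = 23/30.

23/30


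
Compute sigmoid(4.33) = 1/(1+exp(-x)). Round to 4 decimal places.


sigma(4.33) = 1/(1+e^(-4.33)) = 1/(1+0.013168) = 1/1.013168 = 0.9870.

0.9870


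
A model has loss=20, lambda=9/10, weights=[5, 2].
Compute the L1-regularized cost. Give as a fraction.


L1 norm = sum(|w|) = 7. J = 20 + 9/10 * 7 = 263/10.

263/10


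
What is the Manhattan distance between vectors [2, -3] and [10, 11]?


d = sum of absolute differences: |2-10|=8 + |-3-11|=14 = 22.

22


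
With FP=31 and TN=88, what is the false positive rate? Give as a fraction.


FPR = FP / (FP + TN) = 31 / 119 = 31/119.

31/119


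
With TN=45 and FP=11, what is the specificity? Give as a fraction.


Specificity = TN / (TN + FP) = 45 / 56 = 45/56.

45/56


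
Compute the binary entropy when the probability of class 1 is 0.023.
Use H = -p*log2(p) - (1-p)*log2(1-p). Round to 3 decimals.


H = -0.023*log2(0.023) - 0.977*log2(0.977) = 0.158.

0.158


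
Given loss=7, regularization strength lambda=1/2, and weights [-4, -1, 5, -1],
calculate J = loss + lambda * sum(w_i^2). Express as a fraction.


L2 sq norm = sum(w^2) = 43. J = 7 + 1/2 * 43 = 57/2.

57/2


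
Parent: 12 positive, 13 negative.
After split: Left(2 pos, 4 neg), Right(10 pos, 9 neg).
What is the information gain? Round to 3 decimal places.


H(parent) = 0.9988. H(left) = 0.9183, H(right) = 0.9980. Weighted = (6/25)*0.9183 + (19/25)*0.9980 = 0.9789. IG = 0.9988 - 0.9789 = 0.0199, which rounds to 0.020.

0.020


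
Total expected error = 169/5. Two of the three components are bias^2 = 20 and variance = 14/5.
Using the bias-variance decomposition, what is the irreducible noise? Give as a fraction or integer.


Total error = bias^2 + variance + irreducible noise. So irreducible noise = 169/5 - 20 - 14/5 = 11.

11


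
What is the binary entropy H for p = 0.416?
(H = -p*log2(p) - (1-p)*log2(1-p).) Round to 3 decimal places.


H = -0.416*log2(0.416) - 0.584*log2(0.584) = 0.980.

0.980


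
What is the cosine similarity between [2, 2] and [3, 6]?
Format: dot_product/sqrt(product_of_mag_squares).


dot = 18. |a|^2 = 8, |b|^2 = 45. cos = 18/sqrt(360).

18/sqrt(360)


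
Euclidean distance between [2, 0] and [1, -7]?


d = sqrt(sum of squared differences). (2-1)^2=1, (0--7)^2=49. Sum = 50.

sqrt(50)


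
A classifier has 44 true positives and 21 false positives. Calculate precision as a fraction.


Precision = TP / (TP + FP) = 44 / 65 = 44/65.

44/65


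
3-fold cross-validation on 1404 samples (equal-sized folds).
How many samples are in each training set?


Each validation fold has 1404/3 = 468 samples. Training set = 1404 - 468 = 936.

936


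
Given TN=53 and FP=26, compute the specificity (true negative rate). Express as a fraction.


Specificity = TN / (TN + FP) = 53 / 79 = 53/79.

53/79


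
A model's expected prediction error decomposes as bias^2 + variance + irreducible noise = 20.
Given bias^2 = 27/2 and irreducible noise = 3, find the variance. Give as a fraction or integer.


Total error = bias^2 + variance + irreducible noise. So variance = 20 - 27/2 - 3 = 7/2.

7/2


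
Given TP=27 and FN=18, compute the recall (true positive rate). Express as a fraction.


Recall = TP / (TP + FN) = 27 / 45 = 3/5.

3/5


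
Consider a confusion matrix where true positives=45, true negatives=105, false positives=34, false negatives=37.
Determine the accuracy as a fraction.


Accuracy = (TP + TN) / (TP + TN + FP + FN) = (45 + 105) / 221 = 150/221.

150/221


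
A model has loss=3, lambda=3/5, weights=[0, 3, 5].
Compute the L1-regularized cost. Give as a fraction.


L1 norm = sum(|w|) = 8. J = 3 + 3/5 * 8 = 39/5.

39/5


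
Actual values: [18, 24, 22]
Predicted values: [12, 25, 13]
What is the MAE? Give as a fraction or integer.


MAE = (1/3) * (|18-12|=6 + |24-25|=1 + |22-13|=9). Sum = 16. MAE = 16/3.

16/3


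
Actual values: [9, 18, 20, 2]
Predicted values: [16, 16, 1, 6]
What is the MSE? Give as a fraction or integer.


MSE = (1/4) * ((9-16)^2=49 + (18-16)^2=4 + (20-1)^2=361 + (2-6)^2=16). Sum = 430. MSE = 215/2.

215/2


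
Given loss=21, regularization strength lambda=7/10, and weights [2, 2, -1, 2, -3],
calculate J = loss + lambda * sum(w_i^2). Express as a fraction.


L2 sq norm = sum(w^2) = 22. J = 21 + 7/10 * 22 = 182/5.

182/5


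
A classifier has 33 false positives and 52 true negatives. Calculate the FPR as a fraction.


FPR = FP / (FP + TN) = 33 / 85 = 33/85.

33/85


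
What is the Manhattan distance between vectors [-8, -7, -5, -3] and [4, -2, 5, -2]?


d = sum of absolute differences: |-8-4|=12 + |-7--2|=5 + |-5-5|=10 + |-3--2|=1 = 28.

28


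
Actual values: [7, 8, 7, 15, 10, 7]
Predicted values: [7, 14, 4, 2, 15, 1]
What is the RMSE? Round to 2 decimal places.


MSE = 45.8333. RMSE = sqrt(45.8333) = 6.77.

6.77


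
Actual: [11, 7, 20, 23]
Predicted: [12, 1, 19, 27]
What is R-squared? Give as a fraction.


Mean(y) = 61/4. SS_res = 54. SS_tot = 675/4. R^2 = 1 - 54/(675/4) = 17/25.

17/25


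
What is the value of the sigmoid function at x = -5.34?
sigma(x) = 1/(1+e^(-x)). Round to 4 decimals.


sigma(-5.34) = 1/(1+e^(5.34)) = 1/(1+208.512710) = 1/209.512710 = 0.0048.

0.0048


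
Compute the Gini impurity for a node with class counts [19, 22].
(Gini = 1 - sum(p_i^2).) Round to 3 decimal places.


Total = 41. Proportions: 19/41, 22/41. sum(p_i^2) = 0.5027. Gini = 1 - 0.5027 = 0.4973, which rounds to 0.497.

0.497


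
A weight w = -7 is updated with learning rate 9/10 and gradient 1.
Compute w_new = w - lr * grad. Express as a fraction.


w_new = -7 - 9/10 * 1 = -7 - 9/10 = -79/10.

-79/10


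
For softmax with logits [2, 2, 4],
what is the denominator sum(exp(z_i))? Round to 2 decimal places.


Denom = e^2=7.3891 + e^2=7.3891 + e^4=54.5982. Sum = 69.3764, which rounds to 69.38.

69.38


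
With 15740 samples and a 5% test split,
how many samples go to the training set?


Test set = 15740 * 5% = 787. Training set = 15740 - 787 = 14953.

14953


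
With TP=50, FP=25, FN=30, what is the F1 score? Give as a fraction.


Precision = 50/75 = 2/3. Recall = 50/80 = 5/8. F1 = 2*P*R/(P+R) = 20/31.

20/31


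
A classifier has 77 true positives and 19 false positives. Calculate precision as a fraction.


Precision = TP / (TP + FP) = 77 / 96 = 77/96.

77/96


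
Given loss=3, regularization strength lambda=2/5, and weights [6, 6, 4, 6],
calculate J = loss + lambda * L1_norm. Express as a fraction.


L1 norm = sum(|w|) = 22. J = 3 + 2/5 * 22 = 59/5.

59/5


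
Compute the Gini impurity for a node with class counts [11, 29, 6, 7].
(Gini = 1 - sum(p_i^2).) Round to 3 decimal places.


Total = 53. Proportions: 11/53, 29/53, 6/53, 7/53. sum(p_i^2) = 0.3727. Gini = 1 - 0.3727 = 0.6273, which rounds to 0.627.

0.627


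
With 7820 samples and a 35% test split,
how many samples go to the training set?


Test set = 7820 * 35% = 2737. Training set = 7820 - 2737 = 5083.

5083


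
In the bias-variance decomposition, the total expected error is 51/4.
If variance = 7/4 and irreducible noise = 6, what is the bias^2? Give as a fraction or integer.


Total error = bias^2 + variance + irreducible noise. So bias^2 = 51/4 - 7/4 - 6 = 5.

5


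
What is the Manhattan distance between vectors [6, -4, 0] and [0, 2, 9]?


d = sum of absolute differences: |6-0|=6 + |-4-2|=6 + |0-9|=9 = 21.

21


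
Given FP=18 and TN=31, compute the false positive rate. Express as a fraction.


FPR = FP / (FP + TN) = 18 / 49 = 18/49.

18/49


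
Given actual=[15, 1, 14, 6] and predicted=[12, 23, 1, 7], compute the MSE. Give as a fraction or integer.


MSE = (1/4) * ((15-12)^2=9 + (1-23)^2=484 + (14-1)^2=169 + (6-7)^2=1). Sum = 663. MSE = 663/4.

663/4


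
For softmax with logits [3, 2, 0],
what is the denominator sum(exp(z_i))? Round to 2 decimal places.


Denom = e^3=20.0855 + e^2=7.3891 + e^0=1.0000. Sum = 28.4746, which rounds to 28.47.

28.47


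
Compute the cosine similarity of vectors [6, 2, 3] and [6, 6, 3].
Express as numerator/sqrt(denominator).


dot = 57. |a|^2 = 49, |b|^2 = 81. cos = 57/sqrt(3969).

57/sqrt(3969)


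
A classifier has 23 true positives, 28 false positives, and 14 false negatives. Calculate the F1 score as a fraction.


Precision = 23/51 = 23/51. Recall = 23/37 = 23/37. F1 = 2*P*R/(P+R) = 23/44.

23/44


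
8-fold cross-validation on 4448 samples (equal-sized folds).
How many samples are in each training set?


Each validation fold has 4448/8 = 556 samples. Training set = 4448 - 556 = 3892.

3892


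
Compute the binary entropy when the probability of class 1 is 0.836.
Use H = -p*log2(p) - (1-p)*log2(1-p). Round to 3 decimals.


H = -0.836*log2(0.836) - 0.164*log2(0.164) = 0.644.

0.644


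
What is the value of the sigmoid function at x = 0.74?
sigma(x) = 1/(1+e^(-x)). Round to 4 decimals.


sigma(0.74) = 1/(1+e^(-0.74)) = 1/(1+0.477114) = 1/1.477114 = 0.6770.

0.6770


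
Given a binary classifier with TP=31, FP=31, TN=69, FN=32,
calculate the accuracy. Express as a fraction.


Accuracy = (TP + TN) / (TP + TN + FP + FN) = (31 + 69) / 163 = 100/163.

100/163


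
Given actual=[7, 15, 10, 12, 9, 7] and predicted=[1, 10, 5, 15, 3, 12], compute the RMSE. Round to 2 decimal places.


MSE = 26.0000. RMSE = sqrt(26.0000) = 5.10.

5.10


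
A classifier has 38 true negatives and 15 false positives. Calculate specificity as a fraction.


Specificity = TN / (TN + FP) = 38 / 53 = 38/53.

38/53


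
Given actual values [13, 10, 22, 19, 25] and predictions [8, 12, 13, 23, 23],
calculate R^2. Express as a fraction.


Mean(y) = 89/5. SS_res = 130. SS_tot = 774/5. R^2 = 1 - 130/(774/5) = 62/387.

62/387


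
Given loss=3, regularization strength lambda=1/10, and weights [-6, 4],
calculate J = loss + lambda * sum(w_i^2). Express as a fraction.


L2 sq norm = sum(w^2) = 52. J = 3 + 1/10 * 52 = 41/5.

41/5


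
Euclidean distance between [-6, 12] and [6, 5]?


d = sqrt(sum of squared differences). (-6-6)^2=144, (12-5)^2=49. Sum = 193.

sqrt(193)


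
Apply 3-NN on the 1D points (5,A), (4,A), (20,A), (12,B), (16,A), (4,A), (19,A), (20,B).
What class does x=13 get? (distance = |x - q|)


Distances: |5-13|=8, |4-13|=9, |20-13|=7, |12-13|=1, |16-13|=3, |4-13|=9, |19-13|=6, |20-13|=7. 3 nearest: (12,B), (16,A), (19,A). Counts: {'B': 1, 'A': 2}. Majority class: A.

A


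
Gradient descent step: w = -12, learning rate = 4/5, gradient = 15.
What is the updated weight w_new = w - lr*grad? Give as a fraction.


w_new = -12 - 4/5 * 15 = -12 - 12 = -24.

-24


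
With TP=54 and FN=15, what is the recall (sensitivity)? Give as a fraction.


Recall = TP / (TP + FN) = 54 / 69 = 18/23.

18/23


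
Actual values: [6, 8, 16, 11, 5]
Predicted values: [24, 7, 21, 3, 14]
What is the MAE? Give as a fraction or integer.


MAE = (1/5) * (|6-24|=18 + |8-7|=1 + |16-21|=5 + |11-3|=8 + |5-14|=9). Sum = 41. MAE = 41/5.

41/5


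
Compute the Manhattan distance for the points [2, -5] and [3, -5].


d = sum of absolute differences: |2-3|=1 + |-5--5|=0 = 1.

1


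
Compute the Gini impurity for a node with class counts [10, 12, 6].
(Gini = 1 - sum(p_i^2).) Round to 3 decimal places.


Total = 28. Proportions: 10/28, 12/28, 6/28. sum(p_i^2) = 0.3571. Gini = 1 - 0.3571 = 0.6429, which rounds to 0.643.

0.643


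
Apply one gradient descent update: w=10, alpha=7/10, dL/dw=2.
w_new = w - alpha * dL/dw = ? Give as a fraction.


w_new = 10 - 7/10 * 2 = 10 - 7/5 = 43/5.

43/5


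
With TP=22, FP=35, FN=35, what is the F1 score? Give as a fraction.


Precision = 22/57 = 22/57. Recall = 22/57 = 22/57. F1 = 2*P*R/(P+R) = 22/57.

22/57


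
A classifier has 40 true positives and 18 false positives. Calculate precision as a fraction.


Precision = TP / (TP + FP) = 40 / 58 = 20/29.

20/29


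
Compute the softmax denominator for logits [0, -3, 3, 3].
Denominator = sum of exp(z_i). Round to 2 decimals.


Denom = e^0=1.0000 + e^-3=0.0498 + e^3=20.0855 + e^3=20.0855. Sum = 41.2208, which rounds to 41.22.

41.22


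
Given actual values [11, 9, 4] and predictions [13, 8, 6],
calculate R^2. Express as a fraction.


Mean(y) = 8. SS_res = 9. SS_tot = 26. R^2 = 1 - 9/(26) = 17/26.

17/26


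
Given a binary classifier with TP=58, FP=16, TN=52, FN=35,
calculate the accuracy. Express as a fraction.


Accuracy = (TP + TN) / (TP + TN + FP + FN) = (58 + 52) / 161 = 110/161.

110/161


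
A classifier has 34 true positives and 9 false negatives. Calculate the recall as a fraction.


Recall = TP / (TP + FN) = 34 / 43 = 34/43.

34/43


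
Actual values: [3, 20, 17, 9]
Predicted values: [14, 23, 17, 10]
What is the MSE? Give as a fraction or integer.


MSE = (1/4) * ((3-14)^2=121 + (20-23)^2=9 + (17-17)^2=0 + (9-10)^2=1). Sum = 131. MSE = 131/4.

131/4


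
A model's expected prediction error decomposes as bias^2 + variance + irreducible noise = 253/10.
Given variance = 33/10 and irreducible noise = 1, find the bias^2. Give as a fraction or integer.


Total error = bias^2 + variance + irreducible noise. So bias^2 = 253/10 - 33/10 - 1 = 21.

21


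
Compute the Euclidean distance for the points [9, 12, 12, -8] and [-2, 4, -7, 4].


d = sqrt(sum of squared differences). (9--2)^2=121, (12-4)^2=64, (12--7)^2=361, (-8-4)^2=144. Sum = 690.

sqrt(690)
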